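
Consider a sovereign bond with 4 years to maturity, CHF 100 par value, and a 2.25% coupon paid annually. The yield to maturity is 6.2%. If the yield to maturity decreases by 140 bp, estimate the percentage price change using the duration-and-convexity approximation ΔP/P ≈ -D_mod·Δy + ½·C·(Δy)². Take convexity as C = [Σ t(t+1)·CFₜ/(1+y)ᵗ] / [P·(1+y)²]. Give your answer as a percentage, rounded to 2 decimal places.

With y = 0.062:
  t   CF        PV=CF/(1+0.062)^t    t·PV        t(t+1)·PV
  1         2.25         2.1186         2.1186           4.2373
  2         2.25         1.9950         3.9899          11.9697
  3         2.25         1.8785         5.6355          22.5419
  4       102.25        80.3832       321.5328       1,607.6638
  Σ                     86.3753       333.2768       1,646.4128
P = 86.3753; D_Mac = 3.85847 yrs; D_mod = 3.63321 yrs; C = 16.90053.
Duration effect: -3.63321 × (-0.014) = +0.050865
Convexity effect: 0.5 × 16.90053 × (-0.014)² = +0.0016563
ΔP/P ≈ +0.050865 + 0.0016563 = +0.052521 = +5.2521%.

+5.25%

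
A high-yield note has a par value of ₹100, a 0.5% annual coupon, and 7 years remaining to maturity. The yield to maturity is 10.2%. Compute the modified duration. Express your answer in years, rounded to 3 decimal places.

6.212 years

Periodic yield y = 0.102. First find Macaulay duration:
  t   CF        PV=CF/(1+0.102)^t    t·PV
  1         0.50         0.4537         0.4537
  2         0.50         0.4117         0.8234
  3         0.50         0.3736         1.1208
  4         0.50         0.3390         1.3561
  5         0.50         0.3077         1.5383
  6         0.50         0.2792         1.6751
  7       100.50        50.9208       356.4453
  Σ                     53.0857       363.4128
P = 53.0857; Macaulay duration = 363.4128 / 53.0857 = 6.84578 years.
Modified duration = D_Mac / (1 + y) = 6.84578 / 1.102 = 6.21214 years.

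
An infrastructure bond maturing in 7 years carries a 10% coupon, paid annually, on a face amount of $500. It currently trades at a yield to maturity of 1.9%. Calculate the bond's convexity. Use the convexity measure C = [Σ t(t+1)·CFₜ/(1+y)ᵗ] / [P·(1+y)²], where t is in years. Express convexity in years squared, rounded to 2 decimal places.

40.54

With y = 0.019:
  t   CF        PV=CF/(1+0.019)^t    t·PV        t(t+1)·PV
  1        50.00        49.0677        49.0677          98.1354
  2        50.00        48.1528        96.3056         288.9169
  3        50.00        47.2550       141.7649         567.0596
  4        50.00        46.3739       185.4954         927.4772
  5        50.00        45.5092       227.5459       1,365.2756
  6        50.00        44.6606       267.9638       1,875.7467
  7       550.00       482.1070     3,374.7487      26,997.9898
  Σ                    763.1261     4,342.8922      32,120.6012
P = 763.1261.
Convexity = Σ t(t+1)·PV / [P·(1+y)²] = 32,120.6012 / (763.1261 × 1.038361) = 40.53582.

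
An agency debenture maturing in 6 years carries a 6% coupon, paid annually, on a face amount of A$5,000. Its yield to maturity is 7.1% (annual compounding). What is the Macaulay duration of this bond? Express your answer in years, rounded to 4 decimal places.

5.1879 years

Periodic yield y = 0.071. Discount each cash flow and weight by its year:
  t   CF        PV=CF/(1+0.071)^t    t·PV
  1       300.00       280.1120       280.1120
  2       300.00       261.5425       523.0851
  3       300.00       244.2040       732.6121
  4       300.00       228.0150       912.0599
  5       300.00       212.8991     1,064.4957
  6     5,300.00     3,511.8750    21,071.2498
  Σ                  4,738.6477    24,583.6146
Price P = Σ PV = 4,738.6477.
Macaulay duration = Σ(t·PV) / P = 24,583.6146 / 4,738.6477 = 5.18790 years.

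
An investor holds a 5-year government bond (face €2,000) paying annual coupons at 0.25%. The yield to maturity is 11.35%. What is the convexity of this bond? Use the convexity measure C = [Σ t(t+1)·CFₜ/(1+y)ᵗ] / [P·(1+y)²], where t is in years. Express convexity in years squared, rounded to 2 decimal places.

With y = 0.1135:
  t   CF        PV=CF/(1+0.1135)^t    t·PV        t(t+1)·PV
  1         5.00         4.4903         4.4903           8.9807
  2         5.00         4.0326         8.0653          24.1958
  3         5.00         3.6216        10.8648          43.4591
  4         5.00         3.2524        13.0098          65.0488
  5     2,005.00     1,171.2869     5,856.4343      35,138.6057
  Σ                  1,186.6839     5,892.8644      35,280.2901
P = 1,186.6839.
Convexity = Σ t(t+1)·PV / [P·(1+y)²] = 35,280.2901 / (1,186.6839 × 1.239882) = 23.97820.

23.98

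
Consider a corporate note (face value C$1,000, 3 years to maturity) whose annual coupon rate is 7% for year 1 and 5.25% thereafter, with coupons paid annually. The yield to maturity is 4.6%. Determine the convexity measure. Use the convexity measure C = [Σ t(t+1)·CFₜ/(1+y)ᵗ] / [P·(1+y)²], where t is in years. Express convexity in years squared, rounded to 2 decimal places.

10.12

With y = 0.046:
  t   CF        PV=CF/(1+0.046)^t    t·PV        t(t+1)·PV
  1        70.00        66.9216        66.9216         133.8432
  2        52.50        47.9839        95.9679         287.9037
  3     1,052.50       919.6595     2,758.9784      11,035.9137
  Σ                  1,034.5650     2,921.8679      11,457.6606
P = 1,034.5650.
Convexity = Σ t(t+1)·PV / [P·(1+y)²] = 11,457.6606 / (1,034.5650 × 1.094116) = 10.12220.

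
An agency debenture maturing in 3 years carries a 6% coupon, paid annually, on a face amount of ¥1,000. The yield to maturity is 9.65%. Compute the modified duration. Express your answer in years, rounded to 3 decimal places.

Periodic yield y = 0.0965. First find Macaulay duration:
  t   CF        PV=CF/(1+0.0965)^t    t·PV
  1        60.00        54.7196        54.7196
  2        60.00        49.9038        99.8077
  3     1,060.00       804.0443     2,412.1328
  Σ                    908.6677     2,566.6600
P = 908.6677; Macaulay duration = 2,566.6600 / 908.6677 = 2.82464 years.
Modified duration = D_Mac / (1 + y) = 2.82464 / 1.0965 = 2.57605 years.

2.576 years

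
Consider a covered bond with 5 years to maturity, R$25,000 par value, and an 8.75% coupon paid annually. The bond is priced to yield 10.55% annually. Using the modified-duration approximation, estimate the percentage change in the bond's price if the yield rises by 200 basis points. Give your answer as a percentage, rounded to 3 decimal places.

-7.650%

Periodic yield y = 0.1055. Modified duration first:
  t   CF        PV=CF/(1+0.1055)^t    t·PV
  1     2,187.50     1,978.7427     1,978.7427
  2     2,187.50     1,789.9074     3,579.8148
  3     2,187.50     1,619.0931     4,857.2793
  4     2,187.50     1,464.5799     5,858.3197
  5    27,187.50    16,465.5234    82,327.6169
  Σ                 23,317.8465    98,601.7733
P = 23,317.8465; D_Mac = 4.22860 yrs; D_mod = 4.22860/(1+0.1055) = 3.82505 yrs.
ΔP/P ≈ -D_mod · Δy = -3.82505 × (+0.02) = -0.076501 = -7.6501%.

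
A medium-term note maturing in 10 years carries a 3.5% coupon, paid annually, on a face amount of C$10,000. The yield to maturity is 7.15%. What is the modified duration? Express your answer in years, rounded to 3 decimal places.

Periodic yield y = 0.0715. First find Macaulay duration:
  t   CF        PV=CF/(1+0.0715)^t    t·PV
  1       350.00       326.6449       326.6449
  2       350.00       304.8482       609.6965
  3       350.00       284.5061       853.5182
  4       350.00       265.5213     1,062.0851
  5       350.00       247.8033     1,239.0167
  6       350.00       231.2677     1,387.6062
  7       350.00       215.8355     1,510.8483
  8       350.00       201.4330     1,611.4641
  9       350.00       187.9916     1,691.9245
  10   10,350.00     5,188.2225    51,882.2254
  Σ                  7,454.0742    62,175.0299
P = 7,454.0742; Macaulay duration = 62,175.0299 / 7,454.0742 = 8.34108 years.
Modified duration = D_Mac / (1 + y) = 8.34108 / 1.0715 = 7.78449 years.

7.784 years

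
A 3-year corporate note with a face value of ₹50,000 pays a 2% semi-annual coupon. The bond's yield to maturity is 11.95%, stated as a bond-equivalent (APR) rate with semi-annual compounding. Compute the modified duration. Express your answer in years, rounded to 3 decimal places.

2.749 years

Periodic yield y = 0.05975. First find Macaulay duration:
  t   CF        PV=CF/(1+0.05975)^t    t·PV
  1       500.00       471.8094       471.8094
  2       500.00       445.2082       890.4164
  3       500.00       420.1068     1,260.3205
  4       500.00       396.4207     1,585.6827
  5       500.00       374.0700     1,870.3500
  6    50,500.00    35,650.9270   213,905.5619
  Σ                 37,758.5421   219,984.1408
P = 37,758.5421; Macaulay duration = 219,984.1408 / 37,758.5421 = 5.82608 half-year periods = 2.91304 years.
Modified duration = D_Mac / (1 + y) = 2.91304 / 1.05975 = 2.74880 years.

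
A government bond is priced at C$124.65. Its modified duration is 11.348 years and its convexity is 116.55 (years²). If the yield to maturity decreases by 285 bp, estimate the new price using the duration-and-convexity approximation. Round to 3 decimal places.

Duration effect: -D_mod·Δy = -11.348 × (-0.0285) = +0.323418
Convexity effect: ½·C·(Δy)² = 0.5 × 116.55 × (-0.0285)² = +0.04733386875
ΔP/P ≈ +0.323418 + 0.04733386875 = +0.37075186875
New price ≈ 124.65 × (1 + 0.37075186875) = 170.8642204396875.

C$170.864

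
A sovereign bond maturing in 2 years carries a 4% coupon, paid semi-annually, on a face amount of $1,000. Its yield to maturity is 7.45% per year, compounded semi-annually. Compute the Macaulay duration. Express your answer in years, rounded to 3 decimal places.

Periodic yield y = 0.03725. Discount each cash flow and weight by its period:
  t   CF        PV=CF/(1+0.03725)^t    t·PV
  1        20.00        19.2818        19.2818
  2        20.00        18.5893        37.1786
  3        20.00        17.9217        53.7652
  4     1,020.00       881.1836     3,524.7343
  Σ                    936.9764     3,634.9599
Price P = Σ PV = 936.9764.
Macaulay duration = Σ(t·PV) / P = 3,634.9599 / 936.9764 = 3.87946 half-year periods.
In years: 3.87946 / 2 = 1.93973 years.

1.940 years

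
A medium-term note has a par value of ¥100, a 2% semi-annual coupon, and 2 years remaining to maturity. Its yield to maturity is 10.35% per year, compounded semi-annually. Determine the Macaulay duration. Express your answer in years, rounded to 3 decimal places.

1.968 years

Periodic yield y = 0.05175. Discount each cash flow and weight by its period:
  t   CF        PV=CF/(1+0.05175)^t    t·PV
  1         1.00         0.9508         0.9508
  2         1.00         0.9040         1.8080
  3         1.00         0.8595         2.5786
  4       101.00        82.5413       330.1652
  Σ                     85.2556       335.5026
Price P = Σ PV = 85.2556.
Macaulay duration = Σ(t·PV) / P = 335.5026 / 85.2556 = 3.93525 half-year periods.
In years: 3.93525 / 2 = 1.96763 years.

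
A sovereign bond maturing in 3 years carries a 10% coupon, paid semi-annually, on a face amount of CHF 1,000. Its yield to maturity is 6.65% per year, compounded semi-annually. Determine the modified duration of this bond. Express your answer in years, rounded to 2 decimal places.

Periodic yield y = 0.03325. First find Macaulay duration:
  t   CF        PV=CF/(1+0.03325)^t    t·PV
  1        50.00        48.3910        48.3910
  2        50.00        46.8338        93.6676
  3        50.00        45.3267       135.9800
  4        50.00        43.8681       175.4722
  5        50.00        42.4564       212.2819
  6     1,050.00       862.8927     5,177.3564
  Σ                  1,089.7686     5,843.1491
P = 1,089.7686; Macaulay duration = 5,843.1491 / 1,089.7686 = 5.36183 half-year periods = 2.68091 years.
Modified duration = D_Mac / (1 + y) = 2.68091 / 1.03325 = 2.59464 years.

2.59 years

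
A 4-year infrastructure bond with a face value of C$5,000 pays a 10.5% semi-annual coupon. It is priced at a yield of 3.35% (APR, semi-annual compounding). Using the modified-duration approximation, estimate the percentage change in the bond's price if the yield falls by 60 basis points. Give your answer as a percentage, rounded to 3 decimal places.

+2.034%

Periodic yield y = 0.01675. Modified duration first:
  t   CF        PV=CF/(1+0.01675)^t    t·PV
  1       262.50       258.1756       258.1756
  2       262.50       253.9224       507.8447
  3       262.50       249.7392       749.2177
  4       262.50       245.6250       982.5000
  5       262.50       241.5786     1,207.8928
  6       262.50       237.5988     1,425.5927
  7       262.50       233.6846     1,635.7920
  8     5,262.50     4,607.6413    36,861.1302
  Σ                  6,327.9654    43,628.1458
P = 6,327.9654; D_Mac = 6.89450 half-year periods = 3.44725 yrs; D_mod = 3.44725/(1+0.01675) = 3.39046 yrs.
ΔP/P ≈ -D_mod · Δy = -3.39046 × (-0.006) = +0.020343 = +2.0343%.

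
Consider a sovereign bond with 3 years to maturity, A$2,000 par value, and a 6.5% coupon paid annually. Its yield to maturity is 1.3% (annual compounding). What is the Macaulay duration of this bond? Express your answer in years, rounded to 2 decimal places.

2.83 years

Periodic yield y = 0.013. Discount each cash flow and weight by its year:
  t   CF        PV=CF/(1+0.013)^t    t·PV
  1       130.00       128.3317       128.3317
  2       130.00       126.6848       253.3696
  3     2,130.00     2,049.0439     6,147.1318
  Σ                  2,304.0604     6,528.8330
Price P = Σ PV = 2,304.0604.
Macaulay duration = Σ(t·PV) / P = 6,528.8330 / 2,304.0604 = 2.83362 years.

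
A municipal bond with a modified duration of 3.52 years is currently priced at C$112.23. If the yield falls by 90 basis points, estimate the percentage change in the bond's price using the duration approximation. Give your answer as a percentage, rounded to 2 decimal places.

+3.17%

Duration approximation: ΔP/P ≈ -D_mod · Δy = -3.52 × (-0.009) = +0.031680.
As a percentage: +3.1680%.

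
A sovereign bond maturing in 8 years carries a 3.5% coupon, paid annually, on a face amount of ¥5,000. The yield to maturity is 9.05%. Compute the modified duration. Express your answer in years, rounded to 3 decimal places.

6.326 years

Periodic yield y = 0.0905. First find Macaulay duration:
  t   CF        PV=CF/(1+0.0905)^t    t·PV
  1       175.00       160.4768       160.4768
  2       175.00       147.1590       294.3179
  3       175.00       134.9463       404.8390
  4       175.00       123.7472       494.9888
  5       175.00       113.4775       567.3874
  6       175.00       104.0600       624.3603
  7       175.00        95.4242       667.9691
  8     5,175.00     2,587.6468    20,701.1743
  Σ                  3,466.9378    23,915.5137
P = 3,466.9378; Macaulay duration = 23,915.5137 / 3,466.9378 = 6.89817 years.
Modified duration = D_Mac / (1 + y) = 6.89817 / 1.0905 = 6.32569 years.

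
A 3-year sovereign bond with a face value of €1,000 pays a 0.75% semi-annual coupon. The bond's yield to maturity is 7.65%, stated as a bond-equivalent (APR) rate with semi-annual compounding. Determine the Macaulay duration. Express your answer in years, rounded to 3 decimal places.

2.968 years

Periodic yield y = 0.03825. Discount each cash flow and weight by its period:
  t   CF        PV=CF/(1+0.03825)^t    t·PV
  1         3.75         3.6118         3.6118
  2         3.75         3.4788         6.9576
  3         3.75         3.3506        10.0519
  4         3.75         3.2272        12.9087
  5         3.75         3.1083        15.5415
  6     1,003.75       801.3346     4,808.0079
  Σ                    818.1114     4,857.0793
Price P = Σ PV = 818.1114.
Macaulay duration = Σ(t·PV) / P = 4,857.0793 / 818.1114 = 5.93694 half-year periods.
In years: 5.93694 / 2 = 2.96847 years.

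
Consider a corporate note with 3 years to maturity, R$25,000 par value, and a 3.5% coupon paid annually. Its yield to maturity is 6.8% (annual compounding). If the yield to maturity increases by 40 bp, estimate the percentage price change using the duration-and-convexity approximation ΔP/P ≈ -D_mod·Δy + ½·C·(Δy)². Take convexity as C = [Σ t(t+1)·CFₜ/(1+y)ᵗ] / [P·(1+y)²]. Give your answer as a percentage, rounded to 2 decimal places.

With y = 0.068:
  t   CF        PV=CF/(1+0.068)^t    t·PV        t(t+1)·PV
  1       875.00       819.2884       819.2884       1,638.5768
  2       875.00       767.1240     1,534.2479       4,602.7438
  3    25,875.00    21,240.5912    63,721.7736     254,887.0943
  Σ                 22,827.0035    66,075.3099     261,128.4149
P = 22,827.0035; D_Mac = 2.89461 yrs; D_mod = 2.71031 yrs; C = 10.02912.
Duration effect: -2.71031 × (+0.004) = -0.010841
Convexity effect: 0.5 × 10.02912 × (0.004)² = +0.0000802
ΔP/P ≈ -0.010841 + 0.0000802 = -0.010761 = -1.0761%.

-1.08%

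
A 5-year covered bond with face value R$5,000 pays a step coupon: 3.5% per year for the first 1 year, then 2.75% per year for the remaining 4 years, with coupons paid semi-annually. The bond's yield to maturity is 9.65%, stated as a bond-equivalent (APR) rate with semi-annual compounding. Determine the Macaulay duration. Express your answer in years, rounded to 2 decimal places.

Periodic yield y = 0.04825. Discount each cash flow and weight by its period:
  t   CF        PV=CF/(1+0.04825)^t    t·PV
  1        87.50        83.4725        83.4725
  2        87.50        79.6303       159.2606
  3        68.75        59.6868       179.0603
  4        68.75        56.9394       227.7578
  5        68.75        54.3186       271.5929
  6        68.75        51.8183       310.9100
  7        68.75        49.4332       346.0323
  8        68.75        47.1578       377.2626
  9        68.75        44.9872       404.8847
  10    5,068.75     3,164.1143    31,641.1428
  Σ                  3,691.5583    34,001.3764
Price P = Σ PV = 3,691.5583.
Macaulay duration = Σ(t·PV) / P = 34,001.3764 / 3,691.5583 = 9.21058 half-year periods.
In years: 9.21058 / 2 = 4.60529 years.

4.61 years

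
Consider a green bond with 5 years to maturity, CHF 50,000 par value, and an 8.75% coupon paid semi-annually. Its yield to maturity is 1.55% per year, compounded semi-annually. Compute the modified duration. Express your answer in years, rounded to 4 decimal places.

4.2555 years

Periodic yield y = 0.00775. First find Macaulay duration:
  t   CF        PV=CF/(1+0.00775)^t    t·PV
  1     2,187.50     2,170.6773     2,170.6773
  2     2,187.50     2,153.9839     4,307.9678
  3     2,187.50     2,137.4189     6,412.2566
  4     2,187.50     2,120.9813     8,483.9251
  5     2,187.50     2,104.6701    10,523.3504
  6     2,187.50     2,088.4843    12,530.9060
  7     2,187.50     2,072.4230    14,506.9613
  8     2,187.50     2,056.4853    16,451.8823
  9     2,187.50     2,040.6701    18,366.0309
  10   52,187.50    48,310.1543   483,101.5430
  Σ                 67,255.9484   576,855.5006
P = 67,255.9484; Macaulay duration = 576,855.5006 / 67,255.9484 = 8.57702 half-year periods = 4.28851 years.
Modified duration = D_Mac / (1 + y) = 4.28851 / 1.00775 = 4.25553 years.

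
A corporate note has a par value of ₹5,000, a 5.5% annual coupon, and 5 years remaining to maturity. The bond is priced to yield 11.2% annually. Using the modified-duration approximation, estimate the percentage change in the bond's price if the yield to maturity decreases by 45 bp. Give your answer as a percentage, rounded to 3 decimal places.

Periodic yield y = 0.112. Modified duration first:
  t   CF        PV=CF/(1+0.112)^t    t·PV
  1       275.00       247.3022       247.3022
  2       275.00       222.3940       444.7881
  3       275.00       199.9946       599.9839
  4       275.00       179.8513       719.4051
  5     5,275.00     3,102.4053    15,512.0263
  Σ                  3,951.9474    17,523.5055
P = 3,951.9474; D_Mac = 4.43414 yrs; D_mod = 4.43414/(1+0.112) = 3.98754 yrs.
ΔP/P ≈ -D_mod · Δy = -3.98754 × (-0.0045) = +0.017944 = +1.7944%.

+1.794%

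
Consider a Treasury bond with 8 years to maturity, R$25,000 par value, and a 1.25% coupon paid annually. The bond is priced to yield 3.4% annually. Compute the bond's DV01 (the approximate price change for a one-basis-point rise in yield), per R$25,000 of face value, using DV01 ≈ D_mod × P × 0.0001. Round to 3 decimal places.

R$15.705

Periodic yield y = 0.034.
  t   CF        PV=CF/(1+0.034)^t    t·PV
  1       312.50       302.2244       302.2244
  2       312.50       292.2866       584.5733
  3       312.50       282.6757       848.0270
  4       312.50       273.3807     1,093.5228
  5       312.50       264.3914     1,321.9570
  6       312.50       255.6977     1,534.1861
  7       312.50       247.2898     1,731.0288
  8    25,312.50    19,371.8336   154,974.6690
  Σ                 21,289.7799   162,390.1883
P = 21,289.7799; D_Mac = 7.62761 yrs; D_mod = 7.37680 yrs.
DV01 ≈ 7.37680 × 21,289.7799 × 0.0001 = 15.705047.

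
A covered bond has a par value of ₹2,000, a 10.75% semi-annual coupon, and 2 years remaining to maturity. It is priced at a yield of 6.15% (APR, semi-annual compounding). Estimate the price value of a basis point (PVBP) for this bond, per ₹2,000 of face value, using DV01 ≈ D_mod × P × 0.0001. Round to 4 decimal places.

Periodic yield y = 0.03075.
  t   CF        PV=CF/(1+0.03075)^t    t·PV
  1       107.50       104.2930       104.2930
  2       107.50       101.1817       202.3633
  3       107.50        98.1631       294.4894
  4     2,107.50     1,867.0425     7,468.1701
  Σ                  2,170.6803     8,069.3158
P = 2,170.6803; D_Mac = 3.71741 half-year periods = 1.85871 yrs; D_mod = 1.80326 yrs.
DV01 ≈ 1.80326 × 2,170.6803 × 0.0001 = 0.391429.

₹0.3914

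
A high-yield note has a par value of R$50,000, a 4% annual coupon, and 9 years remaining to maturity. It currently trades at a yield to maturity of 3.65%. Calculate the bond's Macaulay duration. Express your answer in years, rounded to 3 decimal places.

Periodic yield y = 0.0365. Discount each cash flow and weight by its year:
  t   CF        PV=CF/(1+0.0365)^t    t·PV
  1     2,000.00     1,929.5707     1,929.5707
  2     2,000.00     1,861.6215     3,723.2430
  3     2,000.00     1,796.0651     5,388.1953
  4     2,000.00     1,732.8173     6,931.2691
  5     2,000.00     1,671.7967     8,358.9835
  6     2,000.00     1,612.9249     9,677.5496
  7     2,000.00     1,556.1263    10,892.8843
  8     2,000.00     1,501.3279    12,010.6229
  9    52,000.00    37,659.9367   338,939.4303
  Σ                 51,322.1871   397,851.7488
Price P = Σ PV = 51,322.1871.
Macaulay duration = Σ(t·PV) / P = 397,851.7488 / 51,322.1871 = 7.75204 years.

7.752 years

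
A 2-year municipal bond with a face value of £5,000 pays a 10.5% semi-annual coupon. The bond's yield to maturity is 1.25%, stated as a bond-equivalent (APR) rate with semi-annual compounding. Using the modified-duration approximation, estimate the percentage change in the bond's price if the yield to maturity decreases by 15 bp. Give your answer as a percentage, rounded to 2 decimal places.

+0.28%

Periodic yield y = 0.00625. Modified duration first:
  t   CF        PV=CF/(1+0.00625)^t    t·PV
  1       262.50       260.8696       260.8696
  2       262.50       259.2493       518.4985
  3       262.50       257.6390       772.9170
  4     5,262.50     5,132.9677    20,531.8710
  Σ                  5,910.7256    22,084.1561
P = 5,910.7256; D_Mac = 3.73629 half-year periods = 1.86814 yrs; D_mod = 1.86814/(1+0.00625) = 1.85654 yrs.
ΔP/P ≈ -D_mod · Δy = -1.85654 × (-0.0015) = +0.002785 = +0.2785%.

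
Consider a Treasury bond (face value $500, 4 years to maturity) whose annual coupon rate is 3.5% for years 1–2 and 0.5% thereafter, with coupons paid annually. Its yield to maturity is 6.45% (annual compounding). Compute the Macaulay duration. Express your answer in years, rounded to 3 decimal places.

3.807 years

Periodic yield y = 0.0645. Discount each cash flow and weight by its year:
  t   CF        PV=CF/(1+0.0645)^t    t·PV
  1        17.50        16.4396        16.4396
  2        17.50        15.4435        30.8871
  3         2.50         2.0725         6.2176
  4       502.50       391.3392     1,565.3570
  Σ                    425.2950     1,618.9013
Price P = Σ PV = 425.2950.
Macaulay duration = Σ(t·PV) / P = 1,618.9013 / 425.2950 = 3.80654 years.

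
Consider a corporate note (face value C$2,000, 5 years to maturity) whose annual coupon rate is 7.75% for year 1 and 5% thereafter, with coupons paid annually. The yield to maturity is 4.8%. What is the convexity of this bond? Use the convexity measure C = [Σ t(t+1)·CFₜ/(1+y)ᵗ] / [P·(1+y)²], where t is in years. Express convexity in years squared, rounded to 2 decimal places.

With y = 0.048:
  t   CF        PV=CF/(1+0.048)^t    t·PV        t(t+1)·PV
  1       155.00       147.9008       147.9008         295.8015
  2       100.00        91.0495       182.0989         546.2968
  3       100.00        86.8793       260.6378       1,042.5512
  4       100.00        82.9001       331.6003       1,658.0013
  5     2,100.00     1,661.1654     8,305.8271      49,834.9625
  Σ                  2,069.8950     9,228.0649      53,377.6134
P = 2,069.8950.
Convexity = Σ t(t+1)·PV / [P·(1+y)²] = 53,377.6134 / (2,069.8950 × 1.098304) = 23.47947.

23.48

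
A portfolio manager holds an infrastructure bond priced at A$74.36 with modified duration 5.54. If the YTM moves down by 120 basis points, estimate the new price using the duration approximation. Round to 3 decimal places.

A$79.303

Duration approximation: ΔP/P ≈ -D_mod · Δy = -5.54 × (-0.012) = +0.066480.
New price ≈ 74.36 × (1 + 0.066480) = 79.3034528.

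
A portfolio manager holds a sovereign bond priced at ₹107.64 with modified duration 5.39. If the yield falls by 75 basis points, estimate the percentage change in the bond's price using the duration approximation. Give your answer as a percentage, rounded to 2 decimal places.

Duration approximation: ΔP/P ≈ -D_mod · Δy = -5.39 × (-0.0075) = +0.040425.
As a percentage: +4.0425%.

+4.04%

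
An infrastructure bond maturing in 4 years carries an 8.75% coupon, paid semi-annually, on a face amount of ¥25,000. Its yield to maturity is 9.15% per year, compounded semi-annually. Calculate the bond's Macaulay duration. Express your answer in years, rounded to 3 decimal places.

3.456 years

Periodic yield y = 0.04575. Discount each cash flow and weight by its period:
  t   CF        PV=CF/(1+0.04575)^t    t·PV
  1     1,093.75     1,045.9001     1,045.9001
  2     1,093.75     1,000.1435     2,000.2870
  3     1,093.75       956.3887     2,869.1662
  4     1,093.75       914.5481     3,658.1926
  5     1,093.75       874.5380     4,372.6901
  6     1,093.75       836.2783     5,017.6698
  7     1,093.75       799.6924     5,597.8466
  8    26,093.75    18,243.7247   145,949.7980
  Σ                 24,671.2139   170,511.5503
Price P = Σ PV = 24,671.2139.
Macaulay duration = Σ(t·PV) / P = 170,511.5503 / 24,671.2139 = 6.91136 half-year periods.
In years: 6.91136 / 2 = 3.45568 years.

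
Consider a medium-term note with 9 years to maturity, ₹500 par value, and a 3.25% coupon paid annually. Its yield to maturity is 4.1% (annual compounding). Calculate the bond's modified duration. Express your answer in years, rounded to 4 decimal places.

7.5933 years

Periodic yield y = 0.041. First find Macaulay duration:
  t   CF        PV=CF/(1+0.041)^t    t·PV
  1        16.25        15.6100        15.6100
  2        16.25        14.9952        29.9904
  3        16.25        14.4046        43.2138
  4        16.25        13.8373        55.3491
  5        16.25        13.2923        66.4614
  6        16.25        12.7688        76.6126
  7        16.25        12.2659        85.8611
  8        16.25        11.7828        94.2622
  9       516.25       359.5866     3,236.2794
  Σ                    468.5433     3,703.6399
P = 468.5433; Macaulay duration = 3,703.6399 / 468.5433 = 7.90458 years.
Modified duration = D_Mac / (1 + y) = 7.90458 / 1.041 = 7.59326 years.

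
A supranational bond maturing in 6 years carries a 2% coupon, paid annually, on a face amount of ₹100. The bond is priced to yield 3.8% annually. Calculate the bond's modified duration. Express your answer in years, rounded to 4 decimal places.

Periodic yield y = 0.038. First find Macaulay duration:
  t   CF        PV=CF/(1+0.038)^t    t·PV
  1         2.00         1.9268         1.9268
  2         2.00         1.8562         3.7125
  3         2.00         1.7883         5.3649
  4         2.00         1.7228         6.8913
  5         2.00         1.6598         8.2988
  6       102.00        81.5485       489.2911
  Σ                     90.5024       515.4853
P = 90.5024; Macaulay duration = 515.4853 / 90.5024 = 5.69582 years.
Modified duration = D_Mac / (1 + y) = 5.69582 / 1.038 = 5.48730 years.

5.4873 years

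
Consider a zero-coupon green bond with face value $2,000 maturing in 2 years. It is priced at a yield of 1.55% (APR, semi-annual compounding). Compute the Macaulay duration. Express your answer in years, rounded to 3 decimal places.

2.000 years

A zero-coupon bond has a single cash flow at maturity, so its Macaulay duration equals its maturity: 2 years.
(Equivalently: 4 semi-annual periods ÷ 2 = 2 years.)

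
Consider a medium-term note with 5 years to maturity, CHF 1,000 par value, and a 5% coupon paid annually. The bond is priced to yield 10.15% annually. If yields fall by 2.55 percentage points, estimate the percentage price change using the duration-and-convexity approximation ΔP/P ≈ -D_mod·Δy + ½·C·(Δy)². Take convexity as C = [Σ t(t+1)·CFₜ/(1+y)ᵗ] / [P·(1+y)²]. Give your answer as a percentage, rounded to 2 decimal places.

+11.08%

With y = 0.1015:
  t   CF        PV=CF/(1+0.1015)^t    t·PV        t(t+1)·PV
  1        50.00        45.3926        45.3926          90.7853
  2        50.00        41.2098        82.4197         247.2591
  3        50.00        37.4125       112.2374         448.9498
  4        50.00        33.9650       135.8601         679.3006
  5     1,050.00       647.5403     3,237.7014      19,426.2085
  Σ                    805.5203     3,613.6113      20,892.5033
P = 805.5203; D_Mac = 4.48606 yrs; D_mod = 4.07268 yrs; C = 21.37691.
Duration effect: -4.07268 × (-0.0255) = +0.103853
Convexity effect: 0.5 × 21.37691 × (-0.0255)² = +0.0069502
ΔP/P ≈ +0.103853 + 0.0069502 = +0.110804 = +11.0804%.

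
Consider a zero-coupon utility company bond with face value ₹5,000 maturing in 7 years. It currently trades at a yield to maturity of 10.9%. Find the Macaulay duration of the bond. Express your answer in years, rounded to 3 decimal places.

7.000 years

A zero-coupon bond has a single cash flow at maturity, so its Macaulay duration equals its maturity: 7 years.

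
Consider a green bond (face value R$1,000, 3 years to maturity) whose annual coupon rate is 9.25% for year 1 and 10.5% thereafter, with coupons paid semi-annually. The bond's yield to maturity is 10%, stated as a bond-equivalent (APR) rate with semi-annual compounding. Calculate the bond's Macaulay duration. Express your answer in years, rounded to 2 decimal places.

Periodic yield y = 0.05. Discount each cash flow and weight by its period:
  t   CF        PV=CF/(1+0.05)^t    t·PV
  1        46.25        44.0476        44.0476
  2        46.25        41.9501        83.9002
  3        52.50        45.3515       136.0544
  4        52.50        43.1919       172.7675
  5        52.50        41.1351       205.6756
  6     1,052.50       785.3917     4,712.3502
  Σ                  1,001.0679     5,354.7956
Price P = Σ PV = 1,001.0679.
Macaulay duration = Σ(t·PV) / P = 5,354.7956 / 1,001.0679 = 5.34908 half-year periods.
In years: 5.34908 / 2 = 2.67454 years.

2.67 years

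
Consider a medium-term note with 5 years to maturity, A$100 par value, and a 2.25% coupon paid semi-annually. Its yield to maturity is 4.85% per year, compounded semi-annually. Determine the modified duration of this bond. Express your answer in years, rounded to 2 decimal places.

Periodic yield y = 0.02425. First find Macaulay duration:
  t   CF        PV=CF/(1+0.02425)^t    t·PV
  1        1.125         1.0984         1.0984
  2        1.125         1.0724         2.1447
  3        1.125         1.0470         3.1409
  4        1.125         1.0222         4.0887
  5        1.125         0.9980         4.9899
  6        1.125         0.9744         5.8461
  7        1.125         0.9513         6.6590
  8        1.125         0.9288         7.4301
  9        1.125         0.9068         8.1610
  10     101.125        79.5791       795.7906
  Σ                     88.5781       839.3494
P = 88.5781; Macaulay duration = 839.3494 / 88.5781 = 9.47581 half-year periods = 4.73791 years.
Modified duration = D_Mac / (1 + y) = 4.73791 / 1.02425 = 4.62573 years.

4.63 years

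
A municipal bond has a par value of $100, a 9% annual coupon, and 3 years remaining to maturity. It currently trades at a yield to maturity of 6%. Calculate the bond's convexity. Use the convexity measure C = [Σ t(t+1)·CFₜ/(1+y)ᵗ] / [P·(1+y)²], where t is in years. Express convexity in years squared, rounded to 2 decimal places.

9.58

With y = 0.06:
  t   CF        PV=CF/(1+0.06)^t    t·PV        t(t+1)·PV
  1         9.00         8.4906         8.4906          16.9811
  2         9.00         8.0100        16.0199          48.0598
  3       109.00        91.5185       274.5555       1,098.2220
  Σ                    108.0190       299.0660       1,163.2630
P = 108.0190.
Convexity = Σ t(t+1)·PV / [P·(1+y)²] = 1,163.2630 / (108.0190 × 1.123600) = 9.58442.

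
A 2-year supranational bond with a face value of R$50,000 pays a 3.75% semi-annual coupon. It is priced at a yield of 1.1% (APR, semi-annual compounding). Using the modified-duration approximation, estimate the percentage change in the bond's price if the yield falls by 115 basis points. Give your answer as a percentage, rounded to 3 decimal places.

Periodic yield y = 0.0055. Modified duration first:
  t   CF        PV=CF/(1+0.0055)^t    t·PV
  1       937.50       932.3720       932.3720
  2       937.50       927.2720     1,854.5439
  3       937.50       922.1999     2,766.5996
  4    50,937.50    49,832.1157   199,328.4629
  Σ                 52,613.9595   204,881.9783
P = 52,613.9595; D_Mac = 3.89406 half-year periods = 1.94703 yrs; D_mod = 1.94703/(1+0.0055) = 1.93638 yrs.
ΔP/P ≈ -D_mod · Δy = -1.93638 × (-0.0115) = +0.022268 = +2.2268%.

+2.227%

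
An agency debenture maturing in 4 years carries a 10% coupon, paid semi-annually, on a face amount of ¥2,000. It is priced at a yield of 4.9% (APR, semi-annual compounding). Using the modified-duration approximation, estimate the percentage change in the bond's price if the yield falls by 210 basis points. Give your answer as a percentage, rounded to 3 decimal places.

Periodic yield y = 0.0245. Modified duration first:
  t   CF        PV=CF/(1+0.0245)^t    t·PV
  1       100.00        97.6086        97.6086
  2       100.00        95.2744       190.5487
  3       100.00        92.9960       278.9879
  4       100.00        90.7721       363.0882
  5       100.00        88.6013       443.0066
  6       100.00        86.4825       518.8950
  7       100.00        84.4143       590.9004
  8     2,100.00     1,730.3087    13,842.4696
  Σ                  2,366.4578    16,325.5051
P = 2,366.4578; D_Mac = 6.89871 half-year periods = 3.44935 yrs; D_mod = 3.44935/(1+0.0245) = 3.36687 yrs.
ΔP/P ≈ -D_mod · Δy = -3.36687 × (-0.021) = +0.070704 = +7.0704%.

+7.070%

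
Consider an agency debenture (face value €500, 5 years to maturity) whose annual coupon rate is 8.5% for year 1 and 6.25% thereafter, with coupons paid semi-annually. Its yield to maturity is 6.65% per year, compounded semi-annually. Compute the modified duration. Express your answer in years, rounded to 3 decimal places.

4.149 years

Periodic yield y = 0.03325. First find Macaulay duration:
  t   CF        PV=CF/(1+0.03325)^t    t·PV
  1       21.250        20.5662        20.5662
  2       21.250        19.9044        39.8087
  3       15.625        14.1646        42.4937
  4       15.625        13.7088        54.8351
  5       15.625        13.2676        66.3381
  6       15.625        12.8407        77.0440
  7       15.625        12.4275        86.9922
  8       15.625        12.0275        96.2203
  9       15.625        11.6405       104.7644
  10     515.625       371.7747     3,717.7470
  Σ                    502.3223     4,306.8096
P = 502.3223; Macaulay duration = 4,306.8096 / 502.3223 = 8.57380 half-year periods = 4.28690 years.
Modified duration = D_Mac / (1 + y) = 4.28690 / 1.03325 = 4.14895 years.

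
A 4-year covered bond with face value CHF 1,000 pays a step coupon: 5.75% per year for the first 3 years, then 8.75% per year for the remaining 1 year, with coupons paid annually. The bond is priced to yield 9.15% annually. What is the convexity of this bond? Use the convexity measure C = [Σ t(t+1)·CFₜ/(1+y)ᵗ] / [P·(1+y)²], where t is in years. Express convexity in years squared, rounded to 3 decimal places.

14.966

With y = 0.0915:
  t   CF        PV=CF/(1+0.0915)^t    t·PV        t(t+1)·PV
  1        57.50        52.6798        52.6798         105.3596
  2        57.50        48.2637        96.5273         289.5820
  3        57.50        44.2177       132.6532         530.6130
  4     1,087.50       766.1862     3,064.7447      15,323.7233
  Σ                    911.3474     3,346.6050      16,249.2779
P = 911.3474.
Convexity = Σ t(t+1)·PV / [P·(1+y)²] = 16,249.2779 / (911.3474 × 1.191372) = 14.96589.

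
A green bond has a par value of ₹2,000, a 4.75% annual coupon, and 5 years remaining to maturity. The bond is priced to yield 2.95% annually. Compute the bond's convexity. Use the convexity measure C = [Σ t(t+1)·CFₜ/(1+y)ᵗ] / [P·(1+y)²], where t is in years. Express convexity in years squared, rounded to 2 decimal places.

With y = 0.0295:
  t   CF        PV=CF/(1+0.0295)^t    t·PV        t(t+1)·PV
  1        95.00        92.2778        92.2778         184.5556
  2        95.00        89.6336       179.2672         537.8017
  3        95.00        87.0652       261.1956       1,044.7823
  4        95.00        84.5704       338.2815       1,691.4073
  5     2,095.00     1,811.5581     9,057.7906      54,346.7437
  Σ                  2,165.1051     9,928.8127      57,805.2905
P = 2,165.1051.
Convexity = Σ t(t+1)·PV / [P·(1+y)²] = 57,805.2905 / (2,165.1051 × 1.059870) = 25.19045.

25.19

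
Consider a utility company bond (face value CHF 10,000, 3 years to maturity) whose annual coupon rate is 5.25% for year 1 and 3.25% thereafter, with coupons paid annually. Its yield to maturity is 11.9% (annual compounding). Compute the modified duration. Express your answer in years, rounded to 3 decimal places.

Periodic yield y = 0.119. First find Macaulay duration:
  t   CF        PV=CF/(1+0.119)^t    t·PV
  1       525.00       469.1689       469.1689
  2       325.00       259.5513       519.1026
  3    10,325.00     7,368.8514    22,106.5543
  Σ                  8,097.5716    23,094.8258
P = 8,097.5716; Macaulay duration = 23,094.8258 / 8,097.5716 = 2.85207 years.
Modified duration = D_Mac / (1 + y) = 2.85207 / 1.119 = 2.54877 years.

2.549 years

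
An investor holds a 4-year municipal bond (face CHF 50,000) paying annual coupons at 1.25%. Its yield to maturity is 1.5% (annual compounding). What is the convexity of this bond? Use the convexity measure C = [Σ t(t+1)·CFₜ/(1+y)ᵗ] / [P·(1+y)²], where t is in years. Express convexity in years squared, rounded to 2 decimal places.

With y = 0.015:
  t   CF        PV=CF/(1+0.015)^t    t·PV        t(t+1)·PV
  1       625.00       615.7635       615.7635       1,231.5271
  2       625.00       606.6636     1,213.3272       3,639.9816
  3       625.00       597.6981     1,793.0944       7,172.3775
  4    50,625.00    47,698.0767   190,792.3066     953,961.5332
  Σ                 49,518.2019   194,414.4917     966,005.4193
P = 49,518.2019.
Convexity = Σ t(t+1)·PV / [P·(1+y)²] = 966,005.4193 / (49,518.2019 × 1.030225) = 18.93575.

18.94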